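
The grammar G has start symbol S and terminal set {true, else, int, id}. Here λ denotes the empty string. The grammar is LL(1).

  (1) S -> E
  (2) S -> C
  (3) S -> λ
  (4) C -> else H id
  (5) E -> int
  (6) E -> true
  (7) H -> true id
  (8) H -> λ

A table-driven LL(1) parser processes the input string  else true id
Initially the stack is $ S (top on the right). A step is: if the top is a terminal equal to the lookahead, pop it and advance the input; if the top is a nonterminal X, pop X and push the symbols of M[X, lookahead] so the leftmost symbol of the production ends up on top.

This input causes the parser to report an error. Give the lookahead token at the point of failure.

     Stack         Input           Action
  1  $ S           else true id $  expand S -> C
  2  $ C           else true id $  expand C -> else H id
  3  $ id H else   else true id $  match else
  4  $ id H        true id $       expand H -> true id
  5  $ id id true  true id $       match true
  6  $ id id       id $            match id
  7  $ id          $               error: top is terminal id but lookahead is $

$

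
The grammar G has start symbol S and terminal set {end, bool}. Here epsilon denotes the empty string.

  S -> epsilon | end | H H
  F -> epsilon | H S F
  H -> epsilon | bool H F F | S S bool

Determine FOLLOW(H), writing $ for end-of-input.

{$, bool, end}

FIRST(S): from S->epsilon we get {epsilon}; from S->end we get {end}; from S->H H we get {epsilon, bool, end}. So FIRST(S) = {epsilon, bool, end}.
FIRST(H): from H->epsilon we get {epsilon}; from H->bool H F F we get {bool}; from H->S S bool we get {bool, end}. So FIRST(H) = {epsilon, bool, end}.
FIRST(F): from F->epsilon we get {epsilon}; from F->H S F we get {epsilon, bool, end}. So FIRST(F) = {epsilon, bool, end}.
FOLLOW(S) includes $ since S is the start symbol.
FOLLOW(S): in F->H S F, S is followed by F with FIRST {epsilon, bool, end}; in F->H S F, the suffix after S is nullable, so FOLLOW(S) ⊇ FOLLOW(F) = {$, bool, end}; in H->S S bool (occurrence 1), S is followed by S bool with FIRST {bool, end}; in H->S S bool (occurrence 2), S is followed by bool with FIRST {bool}. Thus FOLLOW(S) = {$, bool, end}.
FOLLOW(F): in F->H S F, the suffix after F is empty (adds nothing new); in H->bool H F F (occurrence 1), F is followed by F with FIRST {epsilon, bool, end}; in H->bool H F F (occurrence 1), the suffix after F is nullable, so FOLLOW(F) ⊇ FOLLOW(H) = {$, bool, end}; in H->bool H F F (occurrence 2), the suffix after F is empty, so FOLLOW(F) ⊇ FOLLOW(H) = {$, bool, end}. Thus FOLLOW(F) = {$, bool, end}.
FOLLOW(H): in S->H H (occurrence 1), H is followed by H with FIRST {epsilon, bool, end}; in S->H H (occurrence 1), the suffix after H is nullable, so FOLLOW(H) ⊇ FOLLOW(S) = {$, bool, end}; in S->H H (occurrence 2), the suffix after H is empty, so FOLLOW(H) ⊇ FOLLOW(S) = {$, bool, end}; in F->H S F, H is followed by S F with FIRST {epsilon, bool, end}; in F->H S F, the suffix after H is nullable, so FOLLOW(H) ⊇ FOLLOW(F) = {$, bool, end}; in H->bool H F F, H is followed by F F with FIRST {epsilon, bool, end}; in H->bool H F F, the suffix after H is nullable (adds nothing new). Thus FOLLOW(H) = {$, bool, end}.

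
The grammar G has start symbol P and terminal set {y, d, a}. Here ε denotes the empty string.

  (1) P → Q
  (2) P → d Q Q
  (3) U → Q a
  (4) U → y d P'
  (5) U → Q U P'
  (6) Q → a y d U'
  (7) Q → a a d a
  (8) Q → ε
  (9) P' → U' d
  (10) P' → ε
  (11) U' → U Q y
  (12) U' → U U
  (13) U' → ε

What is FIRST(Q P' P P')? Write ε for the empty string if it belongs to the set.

{ε, a, d, y}

FIRST(Q) = {ε, a}
FIRST(P) = {ε, a, d}  (via Q)
FIRST(U) = {a, y}  (via Q a, Q U P')
FIRST(U') = {ε, a, y}  (via U Q y, U U)
FIRST(P') = {ε, a, d, y}  (via U' d)
FIRST(Q P' P P'): take FIRST of each symbol in turn, carrying on past any symbol whose FIRST contains ε; result {ε, a, d, y}.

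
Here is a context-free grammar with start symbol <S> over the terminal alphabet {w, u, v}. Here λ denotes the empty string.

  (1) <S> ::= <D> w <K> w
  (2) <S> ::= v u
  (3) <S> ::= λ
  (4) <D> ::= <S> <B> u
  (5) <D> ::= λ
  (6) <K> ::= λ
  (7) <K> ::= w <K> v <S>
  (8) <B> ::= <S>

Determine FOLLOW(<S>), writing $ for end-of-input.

FIRST(<K>): from <K>::=λ we get {λ}; from <K>::=w <K> v <S> we get {w}. So FIRST(<K>) = {λ, w}.
FIRST(<S>): from <S>::=<D> w <K> w we get {u, v, w}; from <S>::=v u we get {v}; from <S>::=λ we get {λ}. So FIRST(<S>) = {λ, u, v, w}.
FIRST(<B>): from <B>::=<S> we get {λ, u, v, w}. So FIRST(<B>) = {λ, u, v, w}.
FIRST(<D>): from <D>::=<S> <B> u we get {u, v, w}; from <D>::=λ we get {λ}. So FIRST(<D>) = {λ, u, v, w}.
FOLLOW(<S>) includes $ since <S> is the start symbol.
FOLLOW(<D>): in <S>::=<D> w <K> w, <D> is followed by w <K> w with FIRST {w}. Thus FOLLOW(<D>) = {w}.
FOLLOW(<K>): in <S>::=<D> w <K> w, <K> is followed by w with FIRST {w}; in <K>::=w <K> v <S>, <K> is followed by v <S> with FIRST {v}. Thus FOLLOW(<K>) = {v, w}.
FOLLOW(<B>): in <D>::=<S> <B> u, <B> is followed by u with FIRST {u}. Thus FOLLOW(<B>) = {u}.
FOLLOW(<S>): in <D>::=<S> <B> u, <S> is followed by <B> u with FIRST {u, v, w}; in <K>::=w <K> v <S>, the suffix after <S> is empty, so FOLLOW(<S>) ⊇ FOLLOW(<K>) = {v, w}; in <B>::=<S>, the suffix after <S> is empty, so FOLLOW(<S>) ⊇ FOLLOW(<B>) = {u}. Thus FOLLOW(<S>) = {$, u, v, w}.

{$, u, v, w}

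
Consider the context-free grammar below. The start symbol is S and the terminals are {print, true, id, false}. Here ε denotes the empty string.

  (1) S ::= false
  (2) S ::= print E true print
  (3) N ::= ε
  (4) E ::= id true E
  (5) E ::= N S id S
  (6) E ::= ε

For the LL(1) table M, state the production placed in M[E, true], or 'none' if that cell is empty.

FIRST(S) = {false, print}
FIRST(N) = {ε}
FIRST(E) = {ε, false, id, print}  (via N S id S)
FOLLOW(S) includes $ since S is the start symbol.
FOLLOW(E): in S::=print E true print, E is followed by true print with FIRST {true}; in E::=id true E, the suffix after E is empty (adds nothing new). Thus FOLLOW(E) = {true}.
For E ::= id true E: FIRST(id true E) = {id}, so it goes in M[E, t] for t ∈ {id}.
For E ::= N S id S: FIRST(N S id S) = {false, print}, so it goes in M[E, t] for t ∈ {false, print}.
For E ::= ε: FIRST(ε) = {ε}, so it goes in M[E, t] for t ∈ {}; since ε ∈ FIRST, also for every t ∈ FOLLOW(E) = {true}.

E ::= ε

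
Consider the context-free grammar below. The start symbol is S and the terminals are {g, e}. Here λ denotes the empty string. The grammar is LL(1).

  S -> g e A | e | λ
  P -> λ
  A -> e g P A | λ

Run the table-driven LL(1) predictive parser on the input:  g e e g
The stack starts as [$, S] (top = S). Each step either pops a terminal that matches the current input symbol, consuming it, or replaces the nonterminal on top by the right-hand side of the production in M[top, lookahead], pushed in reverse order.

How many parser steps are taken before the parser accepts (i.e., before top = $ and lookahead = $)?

     Stack      Input      Action
  1  $ S        g e e g $  expand S -> g e A
  2  $ A e g    g e e g $  match g
  3  $ A e      e e g $    match e
  4  $ A        e g $      expand A -> e g P A
  5  $ A P g e  e g $      match e
  6  $ A P g    g $        match g
  7  $ A P      $          expand P -> λ
  8  $ A        $          expand A -> λ
Accept reached after 8 steps.

8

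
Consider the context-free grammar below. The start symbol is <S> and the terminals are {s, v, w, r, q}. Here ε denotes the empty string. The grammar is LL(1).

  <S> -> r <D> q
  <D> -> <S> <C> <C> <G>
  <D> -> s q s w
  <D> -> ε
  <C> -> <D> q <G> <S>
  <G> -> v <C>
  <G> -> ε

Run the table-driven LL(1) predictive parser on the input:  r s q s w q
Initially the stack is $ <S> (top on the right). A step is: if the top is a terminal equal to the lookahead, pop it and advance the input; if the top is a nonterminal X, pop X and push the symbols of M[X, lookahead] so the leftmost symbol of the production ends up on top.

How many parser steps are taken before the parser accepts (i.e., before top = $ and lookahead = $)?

8

     Stack        Input          Action
  1  $ <S>        r s q s w q $  expand <S> -> r <D> q
  2  $ q <D> r    r s q s w q $  match r
  3  $ q <D>      s q s w q $    expand <D> -> s q s w
  4  $ q w s q s  s q s w q $    match s
  5  $ q w s q    q s w q $      match q
  6  $ q w s      s w q $        match s
  7  $ q w        w q $          match w
  8  $ q          q $            match q
Accept reached after 8 steps.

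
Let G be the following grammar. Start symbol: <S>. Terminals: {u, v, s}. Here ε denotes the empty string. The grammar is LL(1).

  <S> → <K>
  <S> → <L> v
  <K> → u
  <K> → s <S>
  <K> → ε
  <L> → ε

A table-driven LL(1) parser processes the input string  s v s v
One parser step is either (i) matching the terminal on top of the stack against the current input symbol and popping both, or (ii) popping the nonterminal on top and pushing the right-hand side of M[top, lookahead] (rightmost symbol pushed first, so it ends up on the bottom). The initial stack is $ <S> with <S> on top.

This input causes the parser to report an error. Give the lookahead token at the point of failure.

step 1: stack=$ <S>  input=s v s v $  — expand <S> → <K>
step 2: stack=$ <K>  input=s v s v $  — expand <K> → s <S>
step 3: stack=$ <S> s  input=s v s v $  — match s
step 4: stack=$ <S>  input=v s v $  — expand <S> → <L> v
step 5: stack=$ v <L>  input=v s v $  — expand <L> → ε
step 6: stack=$ v  input=v s v $  — match v
step 7: stack=$  input=s v $  — error: stack empty but input remains

s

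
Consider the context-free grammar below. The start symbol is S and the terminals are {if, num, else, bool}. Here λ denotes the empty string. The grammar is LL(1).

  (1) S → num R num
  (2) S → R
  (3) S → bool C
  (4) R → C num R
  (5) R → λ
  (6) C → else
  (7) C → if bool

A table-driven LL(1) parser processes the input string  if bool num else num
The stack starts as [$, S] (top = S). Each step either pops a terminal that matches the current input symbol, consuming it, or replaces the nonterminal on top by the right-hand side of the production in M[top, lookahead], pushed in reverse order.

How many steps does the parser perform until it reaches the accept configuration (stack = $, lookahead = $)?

      Stack            Input                   Action
   1  $ S              if bool num else num $  expand S → R
   2  $ R              if bool num else num $  expand R → C num R
   3  $ R num C        if bool num else num $  expand C → if bool
   4  $ R num bool if  if bool num else num $  match if
   5  $ R num bool     bool num else num $     match bool
   6  $ R num          num else num $          match num
   7  $ R              else num $              expand R → C num R
   8  $ R num C        else num $              expand C → else
   9  $ R num else     else num $              match else
  10  $ R num          num $                   match num
  11  $ R              $                       expand R → λ
Accept reached after 11 steps.

11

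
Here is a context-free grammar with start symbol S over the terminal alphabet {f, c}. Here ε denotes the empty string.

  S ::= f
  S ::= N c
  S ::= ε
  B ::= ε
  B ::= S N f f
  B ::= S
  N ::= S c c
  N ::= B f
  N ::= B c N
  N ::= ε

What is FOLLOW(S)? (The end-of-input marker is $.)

FIRST(S) = {ε, c, f}  (via N c)
FIRST(B) = {ε, c, f}  (via S N f f, S)
FIRST(N) = {ε, c, f}  (via S c c, B f, B c N)
FOLLOW(S) includes $ since S is the start symbol.
FOLLOW(B): in N::=B f, B is followed by f with FIRST {f}; in N::=B c N, B is followed by c N with FIRST {c}. Thus FOLLOW(B) = {c, f}.
FOLLOW(S): in B::=S N f f, S is followed by N f f with FIRST {c, f}; in B::=S, the suffix after S is empty, so FOLLOW(S) ⊇ FOLLOW(B) = {c, f}; in N::=S c c, S is followed by c c with FIRST {c}. Thus FOLLOW(S) = {$, c, f}.
FOLLOW(N): in S::=N c, N is followed by c with FIRST {c}; in B::=S N f f, N is followed by f f with FIRST {f}; in N::=B c N, the suffix after N is empty (adds nothing new). Thus FOLLOW(N) = {c, f}.

{$, c, f}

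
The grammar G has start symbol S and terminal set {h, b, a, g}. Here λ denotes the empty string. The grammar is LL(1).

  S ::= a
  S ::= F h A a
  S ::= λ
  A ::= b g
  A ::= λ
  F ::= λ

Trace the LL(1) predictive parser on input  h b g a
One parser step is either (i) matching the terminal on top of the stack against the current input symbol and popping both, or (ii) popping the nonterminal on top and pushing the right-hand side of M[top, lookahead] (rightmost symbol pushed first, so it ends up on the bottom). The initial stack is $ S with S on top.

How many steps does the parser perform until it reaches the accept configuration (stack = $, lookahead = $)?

     Stack      Input      Action
  1  $ S        h b g a $  expand S ::= F h A a
  2  $ a A h F  h b g a $  expand F ::= λ
  3  $ a A h    h b g a $  match h
  4  $ a A      b g a $    expand A ::= b g
  5  $ a g b    b g a $    match b
  6  $ a g      g a $      match g
  7  $ a        a $        match a
Accept reached after 7 steps.

7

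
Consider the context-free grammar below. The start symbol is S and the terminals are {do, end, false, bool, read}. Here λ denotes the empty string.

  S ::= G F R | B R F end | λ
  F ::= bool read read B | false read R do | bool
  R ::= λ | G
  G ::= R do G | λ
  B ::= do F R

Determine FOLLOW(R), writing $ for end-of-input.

FIRST(F): from F::=bool read read B we get {bool}; from F::=false read R do we get {false}; from F::=bool we get {bool}. So FIRST(F) = {bool, false}.
FIRST(B): from B::=do F R we get {do}. So FIRST(B) = {do}.
FIRST(S): from S::=G F R we get {bool, do, false}; from S::=B R F end we get {do}; from S::=λ we get {λ}. So FIRST(S) = {λ, bool, do, false}.
FIRST(R): from R::=λ we get {λ}; from R::=G we get {λ, do}. So FIRST(R) = {λ, do}.
FIRST(G): from G::=R do G we get {do}; from G::=λ we get {λ}. So FIRST(G) = {λ, do}.
FOLLOW(S) includes $ since S is the start symbol.
FOLLOW(S): S appears on no right-hand side. Thus FOLLOW(S) = {$}.
FOLLOW(F): in S::=G F R, F is followed by R with FIRST {λ, do}; in S::=G F R, the suffix after F is nullable, so FOLLOW(F) ⊇ FOLLOW(S) = {$}; in S::=B R F end, F is followed by end with FIRST {end}; in B::=do F R, F is followed by R with FIRST {λ, do}; in B::=do F R, the suffix after F is nullable, so FOLLOW(F) ⊇ FOLLOW(B) = {$, bool, do, end, false}. Thus FOLLOW(F) = {$, bool, do, end, false}.
FOLLOW(B): in S::=B R F end, B is followed by R F end with FIRST {bool, do, false}; in F::=bool read read B, the suffix after B is empty, so FOLLOW(B) ⊇ FOLLOW(F) = {$, bool, do, end, false}. Thus FOLLOW(B) = {$, bool, do, end, false}.
FOLLOW(R): in S::=G F R, the suffix after R is empty, so FOLLOW(R) ⊇ FOLLOW(S) = {$}; in S::=B R F end, R is followed by F end with FIRST {bool, false}; in F::=false read R do, R is followed by do with FIRST {do}; in G::=R do G, R is followed by do G with FIRST {do}; in B::=do F R, the suffix after R is empty, so FOLLOW(R) ⊇ FOLLOW(B) = {$, bool, do, end, false}. Thus FOLLOW(R) = {$, bool, do, end, false}.
FOLLOW(G): in S::=G F R, G is followed by F R with FIRST {bool, false}; in R::=G, the suffix after G is empty, so FOLLOW(G) ⊇ FOLLOW(R) = {$, bool, do, end, false}; in G::=R do G, the suffix after G is empty (adds nothing new). Thus FOLLOW(G) = {$, bool, do, end, false}.

{$, bool, do, end, false}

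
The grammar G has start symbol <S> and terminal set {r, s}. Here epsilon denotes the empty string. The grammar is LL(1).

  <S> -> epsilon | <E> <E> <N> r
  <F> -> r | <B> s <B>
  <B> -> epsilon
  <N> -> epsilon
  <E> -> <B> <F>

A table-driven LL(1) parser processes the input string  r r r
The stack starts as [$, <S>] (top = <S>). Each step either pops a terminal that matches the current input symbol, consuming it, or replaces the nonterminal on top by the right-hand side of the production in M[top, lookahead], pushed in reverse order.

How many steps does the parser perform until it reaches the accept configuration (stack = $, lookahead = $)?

step 1: stack=$ <S>  input=r r r $  — expand <S> -> <E> <E> <N> r
step 2: stack=$ r <N> <E> <E>  input=r r r $  — expand <E> -> <B> <F>
step 3: stack=$ r <N> <E> <F> <B>  input=r r r $  — expand <B> -> epsilon
step 4: stack=$ r <N> <E> <F>  input=r r r $  — expand <F> -> r
step 5: stack=$ r <N> <E> r  input=r r r $  — match r
step 6: stack=$ r <N> <E>  input=r r $  — expand <E> -> <B> <F>
step 7: stack=$ r <N> <F> <B>  input=r r $  — expand <B> -> epsilon
step 8: stack=$ r <N> <F>  input=r r $  — expand <F> -> r
step 9: stack=$ r <N> r  input=r r $  — match r
step 10: stack=$ r <N>  input=r $  — expand <N> -> epsilon
step 11: stack=$ r  input=r $  — match r
Accept reached after 11 steps.

11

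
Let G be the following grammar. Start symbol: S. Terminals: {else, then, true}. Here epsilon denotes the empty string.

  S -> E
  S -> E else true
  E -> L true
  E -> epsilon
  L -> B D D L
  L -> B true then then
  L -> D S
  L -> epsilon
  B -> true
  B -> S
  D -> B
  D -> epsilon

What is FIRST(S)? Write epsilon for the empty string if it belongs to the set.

FIRST(S) = {epsilon, else, true}  (via E, E else true)
FIRST(B) = {epsilon, else, true}  (via S)
FIRST(D) = {epsilon, else, true}  (via B)
FIRST(L) = {epsilon, else, true}  (via B D D L, B true then then, D S)
FIRST(E) = {epsilon, else, true}  (via L true)

{epsilon, else, true}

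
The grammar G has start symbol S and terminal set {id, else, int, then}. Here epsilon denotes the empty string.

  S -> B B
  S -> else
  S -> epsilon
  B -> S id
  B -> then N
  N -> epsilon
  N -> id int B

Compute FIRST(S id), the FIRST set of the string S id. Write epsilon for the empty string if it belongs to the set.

FIRST(N) = {epsilon, id}
FIRST(S) = {epsilon, else, id, then}  (via B B)
FIRST(B) = {else, id, then}  (via S id)
FIRST(S id): take FIRST of each symbol in turn, carrying on past any symbol whose FIRST contains epsilon; result {else, id, then}.

{else, id, then}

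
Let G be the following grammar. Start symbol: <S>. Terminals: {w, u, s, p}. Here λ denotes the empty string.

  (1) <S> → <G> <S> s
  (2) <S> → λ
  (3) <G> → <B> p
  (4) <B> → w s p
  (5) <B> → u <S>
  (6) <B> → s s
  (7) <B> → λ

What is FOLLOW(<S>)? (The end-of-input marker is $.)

{$, p, s}

FIRST(<B>): from <B>→w s p we get {w}; from <B>→u <S> we get {u}; from <B>→s s we get {s}; from <B>→λ we get {λ}. So FIRST(<B>) = {λ, s, u, w}.
FIRST(<G>): from <G>→<B> p we get {p, s, u, w}. So FIRST(<G>) = {p, s, u, w}.
FIRST(<S>): from <S>→<G> <S> s we get {p, s, u, w}; from <S>→λ we get {λ}. So FIRST(<S>) = {λ, p, s, u, w}.
FOLLOW(<S>) includes $ since <S> is the start symbol.
FOLLOW(<G>): in <S>→<G> <S> s, <G> is followed by <S> s with FIRST {p, s, u, w}. Thus FOLLOW(<G>) = {p, s, u, w}.
FOLLOW(<B>): in <G>→<B> p, <B> is followed by p with FIRST {p}. Thus FOLLOW(<B>) = {p}.
FOLLOW(<S>): in <S>→<G> <S> s, <S> is followed by s with FIRST {s}; in <B>→u <S>, the suffix after <S> is empty, so FOLLOW(<S>) ⊇ FOLLOW(<B>) = {p}. Thus FOLLOW(<S>) = {$, p, s}.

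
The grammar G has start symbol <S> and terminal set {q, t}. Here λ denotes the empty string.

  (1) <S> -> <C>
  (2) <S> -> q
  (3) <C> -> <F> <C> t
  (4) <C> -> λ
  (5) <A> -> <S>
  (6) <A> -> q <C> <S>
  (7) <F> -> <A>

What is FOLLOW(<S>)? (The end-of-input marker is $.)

FIRST(<S>) = {λ, q, t}  (via <C>)
FIRST(<A>) = {λ, q, t}  (via <S>)
FIRST(<F>) = {λ, q, t}  (via <A>)
FIRST(<C>) = {λ, q, t}  (via <F> <C> t)
FOLLOW(<S>) includes $ since <S> is the start symbol.
FOLLOW(<F>): in <C>-><F> <C> t, <F> is followed by <C> t with FIRST {q, t}. Thus FOLLOW(<F>) = {q, t}.
FOLLOW(<A>): in <F>-><A>, the suffix after <A> is empty, so FOLLOW(<A>) ⊇ FOLLOW(<F>) = {q, t}. Thus FOLLOW(<A>) = {q, t}.
FOLLOW(<S>): in <A>-><S>, the suffix after <S> is empty, so FOLLOW(<S>) ⊇ FOLLOW(<A>) = {q, t}; in <A>->q <C> <S>, the suffix after <S> is empty, so FOLLOW(<S>) ⊇ FOLLOW(<A>) = {q, t}. Thus FOLLOW(<S>) = {$, q, t}.
FOLLOW(<C>): in <S>-><C>, the suffix after <C> is empty, so FOLLOW(<C>) ⊇ FOLLOW(<S>) = {$, q, t}; in <C>-><F> <C> t, <C> is followed by t with FIRST {t}; in <A>->q <C> <S>, <C> is followed by <S> with FIRST {λ, q, t}; in <A>->q <C> <S>, the suffix after <C> is nullable, so FOLLOW(<C>) ⊇ FOLLOW(<A>) = {q, t}. Thus FOLLOW(<C>) = {$, q, t}.

{$, q, t}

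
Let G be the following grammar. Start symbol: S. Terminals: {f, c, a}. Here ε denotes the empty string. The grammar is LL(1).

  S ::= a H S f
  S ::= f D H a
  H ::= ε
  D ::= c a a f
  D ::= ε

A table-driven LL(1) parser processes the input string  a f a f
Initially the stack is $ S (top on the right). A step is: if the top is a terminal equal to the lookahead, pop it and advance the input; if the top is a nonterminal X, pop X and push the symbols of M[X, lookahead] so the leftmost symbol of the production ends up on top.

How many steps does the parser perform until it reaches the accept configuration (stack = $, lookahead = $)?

step 1: stack=$ S  input=a f a f $  — expand S ::= a H S f
step 2: stack=$ f S H a  input=a f a f $  — match a
step 3: stack=$ f S H  input=f a f $  — expand H ::= ε
step 4: stack=$ f S  input=f a f $  — expand S ::= f D H a
step 5: stack=$ f a H D f  input=f a f $  — match f
step 6: stack=$ f a H D  input=a f $  — expand D ::= ε
step 7: stack=$ f a H  input=a f $  — expand H ::= ε
step 8: stack=$ f a  input=a f $  — match a
step 9: stack=$ f  input=f $  — match f
Accept reached after 9 steps.

9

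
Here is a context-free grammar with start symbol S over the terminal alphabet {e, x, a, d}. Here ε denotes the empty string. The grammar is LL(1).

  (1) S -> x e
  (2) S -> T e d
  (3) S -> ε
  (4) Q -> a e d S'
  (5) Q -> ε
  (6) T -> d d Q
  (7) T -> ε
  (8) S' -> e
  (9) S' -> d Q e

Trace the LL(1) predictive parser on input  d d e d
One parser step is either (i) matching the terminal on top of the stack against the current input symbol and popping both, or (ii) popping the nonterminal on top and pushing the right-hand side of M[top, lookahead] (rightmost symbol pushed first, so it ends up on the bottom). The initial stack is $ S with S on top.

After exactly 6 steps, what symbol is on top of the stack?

d

     Stack        Input      Action
  1  $ S          d d e d $  expand S -> T e d
  2  $ d e T      d d e d $  expand T -> d d Q
  3  $ d e Q d d  d d e d $  match d
  4  $ d e Q d    d e d $    match d
  5  $ d e Q      e d $      expand Q -> ε
  6  $ d e        e d $      match e
Stack after step 6: $ d (top = d).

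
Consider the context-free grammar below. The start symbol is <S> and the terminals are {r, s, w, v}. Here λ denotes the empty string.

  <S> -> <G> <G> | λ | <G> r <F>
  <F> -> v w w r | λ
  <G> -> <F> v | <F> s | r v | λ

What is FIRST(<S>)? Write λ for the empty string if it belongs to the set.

FIRST(<F>): from <F>->v w w r we get {v}; from <F>->λ we get {λ}. So FIRST(<F>) = {λ, v}.
FIRST(<G>): from <G>-><F> v we get {v}; from <G>-><F> s we get {s, v}; from <G>->r v we get {r}; from <G>->λ we get {λ}. So FIRST(<G>) = {λ, r, s, v}.
FIRST(<S>): from <S>-><G> <G> we get {λ, r, s, v}; from <S>->λ we get {λ}; from <S>-><G> r <F> we get {r, s, v}. So FIRST(<S>) = {λ, r, s, v}.

{λ, r, s, v}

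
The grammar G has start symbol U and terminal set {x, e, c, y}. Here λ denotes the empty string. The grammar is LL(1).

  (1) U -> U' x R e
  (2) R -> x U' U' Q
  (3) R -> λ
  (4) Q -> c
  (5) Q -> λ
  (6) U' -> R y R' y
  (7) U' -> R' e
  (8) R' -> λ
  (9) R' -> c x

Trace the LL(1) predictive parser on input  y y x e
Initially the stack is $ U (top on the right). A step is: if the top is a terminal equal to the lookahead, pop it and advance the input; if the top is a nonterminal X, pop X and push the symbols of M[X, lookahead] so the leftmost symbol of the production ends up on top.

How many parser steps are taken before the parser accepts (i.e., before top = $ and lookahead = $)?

step 1: stack=$ U  input=y y x e $  — expand U -> U' x R e
step 2: stack=$ e R x U'  input=y y x e $  — expand U' -> R y R' y
step 3: stack=$ e R x y R' y R  input=y y x e $  — expand R -> λ
step 4: stack=$ e R x y R' y  input=y y x e $  — match y
step 5: stack=$ e R x y R'  input=y x e $  — expand R' -> λ
step 6: stack=$ e R x y  input=y x e $  — match y
step 7: stack=$ e R x  input=x e $  — match x
step 8: stack=$ e R  input=e $  — expand R -> λ
step 9: stack=$ e  input=e $  — match e
Accept reached after 9 steps.

9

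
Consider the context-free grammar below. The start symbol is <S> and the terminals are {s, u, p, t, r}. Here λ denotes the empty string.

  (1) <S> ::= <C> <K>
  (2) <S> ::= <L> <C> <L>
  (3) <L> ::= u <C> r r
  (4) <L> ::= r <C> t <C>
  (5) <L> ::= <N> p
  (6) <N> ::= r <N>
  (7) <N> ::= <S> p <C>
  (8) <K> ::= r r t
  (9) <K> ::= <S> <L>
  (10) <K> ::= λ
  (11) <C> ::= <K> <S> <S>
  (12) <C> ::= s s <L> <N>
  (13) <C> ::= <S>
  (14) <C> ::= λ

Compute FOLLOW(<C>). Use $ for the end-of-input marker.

{$, p, r, s, t, u}

FIRST(<S>): from <S>::=<C> <K> we get {λ, p, r, s, u}; from <S>::=<L> <C> <L> we get {p, r, s, u}. So FIRST(<S>) = {λ, p, r, s, u}.
FIRST(<N>): from <N>::=r <N> we get {r}; from <N>::=<S> p <C> we get {p, r, s, u}. So FIRST(<N>) = {p, r, s, u}.
FIRST(<L>): from <L>::=u <C> r r we get {u}; from <L>::=r <C> t <C> we get {r}; from <L>::=<N> p we get {p, r, s, u}. So FIRST(<L>) = {p, r, s, u}.
FIRST(<K>): from <K>::=r r t we get {r}; from <K>::=<S> <L> we get {p, r, s, u}; from <K>::=λ we get {λ}. So FIRST(<K>) = {λ, p, r, s, u}.
FIRST(<C>): from <C>::=<K> <S> <S> we get {λ, p, r, s, u}; from <C>::=s s <L> <N> we get {s}; from <C>::=<S> we get {λ, p, r, s, u}; from <C>::=λ we get {λ}. So FIRST(<C>) = {λ, p, r, s, u}.
FOLLOW(<S>) includes $ since <S> is the start symbol.
FOLLOW(<S>): in <N>::=<S> p <C>, <S> is followed by p <C> with FIRST {p}; in <K>::=<S> <L>, <S> is followed by <L> with FIRST {p, r, s, u}; in <C>::=<K> <S> <S> (occurrence 1), <S> is followed by <S> with FIRST {λ, p, r, s, u}; in <C>::=<K> <S> <S> (occurrence 1), the suffix after <S> is nullable, so FOLLOW(<S>) ⊇ FOLLOW(<C>) = {$, p, r, s, t, u}; in <C>::=<K> <S> <S> (occurrence 2), the suffix after <S> is empty, so FOLLOW(<S>) ⊇ FOLLOW(<C>) = {$, p, r, s, t, u}; in <C>::=<S>, the suffix after <S> is empty, so FOLLOW(<S>) ⊇ FOLLOW(<C>) = {$, p, r, s, t, u}. Thus FOLLOW(<S>) = {$, p, r, s, t, u}.
FOLLOW(<L>): in <S>::=<L> <C> <L> (occurrence 1), <L> is followed by <C> <L> with FIRST {p, r, s, u}; in <S>::=<L> <C> <L> (occurrence 2), the suffix after <L> is empty, so FOLLOW(<L>) ⊇ FOLLOW(<S>) = {$, p, r, s, t, u}; in <K>::=<S> <L>, the suffix after <L> is empty, so FOLLOW(<L>) ⊇ FOLLOW(<K>) = {$, p, r, s, t, u}; in <C>::=s s <L> <N>, <L> is followed by <N> with FIRST {p, r, s, u}. Thus FOLLOW(<L>) = {$, p, r, s, t, u}.
FOLLOW(<N>): in <L>::=<N> p, <N> is followed by p with FIRST {p}; in <N>::=r <N>, the suffix after <N> is empty (adds nothing new); in <C>::=s s <L> <N>, the suffix after <N> is empty, so FOLLOW(<N>) ⊇ FOLLOW(<C>) = {$, p, r, s, t, u}. Thus FOLLOW(<N>) = {$, p, r, s, t, u}.
FOLLOW(<C>): in <S>::=<C> <K>, <C> is followed by <K> with FIRST {λ, p, r, s, u}; in <S>::=<C> <K>, the suffix after <C> is nullable, so FOLLOW(<C>) ⊇ FOLLOW(<S>) = {$, p, r, s, t, u}; in <S>::=<L> <C> <L>, <C> is followed by <L> with FIRST {p, r, s, u}; in <L>::=u <C> r r, <C> is followed by r r with FIRST {r}; in <L>::=r <C> t <C> (occurrence 1), <C> is followed by t <C> with FIRST {t}; in <L>::=r <C> t <C> (occurrence 2), the suffix after <C> is empty, so FOLLOW(<C>) ⊇ FOLLOW(<L>) = {$, p, r, s, t, u}; in <N>::=<S> p <C>, the suffix after <C> is empty, so FOLLOW(<C>) ⊇ FOLLOW(<N>) = {$, p, r, s, t, u}. Thus FOLLOW(<C>) = {$, p, r, s, t, u}.
FOLLOW(<K>): in <S>::=<C> <K>, the suffix after <K> is empty, so FOLLOW(<K>) ⊇ FOLLOW(<S>) = {$, p, r, s, t, u}; in <C>::=<K> <S> <S>, <K> is followed by <S> <S> with FIRST {λ, p, r, s, u}; in <C>::=<K> <S> <S>, the suffix after <K> is nullable, so FOLLOW(<K>) ⊇ FOLLOW(<C>) = {$, p, r, s, t, u}. Thus FOLLOW(<K>) = {$, p, r, s, t, u}.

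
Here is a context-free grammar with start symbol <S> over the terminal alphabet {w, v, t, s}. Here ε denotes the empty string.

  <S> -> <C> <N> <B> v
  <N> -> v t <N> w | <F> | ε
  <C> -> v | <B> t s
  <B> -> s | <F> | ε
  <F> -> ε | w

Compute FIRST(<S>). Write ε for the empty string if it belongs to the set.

{s, t, v, w}

FIRST(<F>): from <F>->ε we get {ε}; from <F>->w we get {w}. So FIRST(<F>) = {ε, w}.
FIRST(<N>): from <N>->v t <N> w we get {v}; from <N>-><F> we get {ε, w}; from <N>->ε we get {ε}. So FIRST(<N>) = {ε, v, w}.
FIRST(<B>): from <B>->s we get {s}; from <B>-><F> we get {ε, w}; from <B>->ε we get {ε}. So FIRST(<B>) = {ε, s, w}.
FIRST(<C>): from <C>->v we get {v}; from <C>-><B> t s we get {s, t, w}. So FIRST(<C>) = {s, t, v, w}.
FIRST(<S>): from <S>-><C> <N> <B> v we get {s, t, v, w}. So FIRST(<S>) = {s, t, v, w}.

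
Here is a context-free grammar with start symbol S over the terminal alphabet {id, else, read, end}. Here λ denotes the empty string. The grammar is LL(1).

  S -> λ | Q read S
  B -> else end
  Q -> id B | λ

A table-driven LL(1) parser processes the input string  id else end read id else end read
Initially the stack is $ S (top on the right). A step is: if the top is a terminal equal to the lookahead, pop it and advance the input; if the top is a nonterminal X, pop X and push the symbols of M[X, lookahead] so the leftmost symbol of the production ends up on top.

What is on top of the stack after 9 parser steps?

     Stack              Input                                Action
  1  $ S                id else end read id else end read $  expand S -> Q read S
  2  $ S read Q         id else end read id else end read $  expand Q -> id B
  3  $ S read B id      id else end read id else end read $  match id
  4  $ S read B         else end read id else end read $     expand B -> else end
  5  $ S read end else  else end read id else end read $     match else
  6  $ S read end       end read id else end read $          match end
  7  $ S read           read id else end read $              match read
  8  $ S                id else end read $                   expand S -> Q read S
  9  $ S read Q         id else end read $                   expand Q -> id B
Stack after step 9: $ S read B id (top = id).

id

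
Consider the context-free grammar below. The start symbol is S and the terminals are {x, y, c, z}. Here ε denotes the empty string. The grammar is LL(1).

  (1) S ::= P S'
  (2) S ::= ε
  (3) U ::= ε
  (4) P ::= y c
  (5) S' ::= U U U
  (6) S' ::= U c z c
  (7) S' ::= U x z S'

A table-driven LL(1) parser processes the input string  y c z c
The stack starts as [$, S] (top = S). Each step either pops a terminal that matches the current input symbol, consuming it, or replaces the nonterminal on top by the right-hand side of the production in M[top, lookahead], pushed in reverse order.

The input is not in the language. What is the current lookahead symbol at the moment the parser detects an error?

z

step 1: stack=$ S  input=y c z c $  — expand S ::= P S'
step 2: stack=$ S' P  input=y c z c $  — expand P ::= y c
step 3: stack=$ S' c y  input=y c z c $  — match y
step 4: stack=$ S' c  input=c z c $  — match c
step 5: stack=$ S'  input=z c $  — error: M[S', z] is empty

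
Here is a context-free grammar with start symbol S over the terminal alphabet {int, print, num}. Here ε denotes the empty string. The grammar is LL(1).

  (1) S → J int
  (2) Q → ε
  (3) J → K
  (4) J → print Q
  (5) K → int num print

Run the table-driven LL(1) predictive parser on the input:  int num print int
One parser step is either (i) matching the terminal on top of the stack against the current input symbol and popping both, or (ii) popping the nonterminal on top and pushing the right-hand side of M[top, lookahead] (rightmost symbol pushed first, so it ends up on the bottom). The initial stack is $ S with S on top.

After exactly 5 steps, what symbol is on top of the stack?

print

step 1: stack=$ S  input=int num print int $  — expand S → J int
step 2: stack=$ int J  input=int num print int $  — expand J → K
step 3: stack=$ int K  input=int num print int $  — expand K → int num print
step 4: stack=$ int print num int  input=int num print int $  — match int
step 5: stack=$ int print num  input=num print int $  — match num
Stack after step 5: $ int print (top = print).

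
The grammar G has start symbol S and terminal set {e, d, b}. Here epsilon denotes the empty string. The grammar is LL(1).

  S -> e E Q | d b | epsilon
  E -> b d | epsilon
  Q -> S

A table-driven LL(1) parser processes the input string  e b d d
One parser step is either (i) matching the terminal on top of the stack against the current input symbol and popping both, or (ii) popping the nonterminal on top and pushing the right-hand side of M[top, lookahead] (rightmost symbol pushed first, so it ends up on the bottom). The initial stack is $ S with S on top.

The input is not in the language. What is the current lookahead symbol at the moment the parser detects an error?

step 1: stack=$ S  input=e b d d $  — expand S -> e E Q
step 2: stack=$ Q E e  input=e b d d $  — match e
step 3: stack=$ Q E  input=b d d $  — expand E -> b d
step 4: stack=$ Q d b  input=b d d $  — match b
step 5: stack=$ Q d  input=d d $  — match d
step 6: stack=$ Q  input=d $  — expand Q -> S
step 7: stack=$ S  input=d $  — expand S -> d b
step 8: stack=$ b d  input=d $  — match d
step 9: stack=$ b  input=$  — error: top is terminal b but lookahead is $

$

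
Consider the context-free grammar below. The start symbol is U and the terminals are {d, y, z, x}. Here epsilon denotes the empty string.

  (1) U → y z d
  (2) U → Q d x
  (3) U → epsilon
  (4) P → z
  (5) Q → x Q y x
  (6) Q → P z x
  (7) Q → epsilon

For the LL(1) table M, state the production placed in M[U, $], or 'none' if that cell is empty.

FIRST(P): from P→z we get {z}. So FIRST(P) = {z}.
FIRST(Q): from Q→x Q y x we get {x}; from Q→P z x we get {z}; from Q→epsilon we get {epsilon}. So FIRST(Q) = {epsilon, x, z}.
FIRST(U): from U→y z d we get {y}; from U→Q d x we get {d, x, z}; from U→epsilon we get {epsilon}. So FIRST(U) = {epsilon, d, x, y, z}.
FOLLOW(U) includes $ since U is the start symbol.
FOLLOW(U): U appears on no right-hand side. Thus FOLLOW(U) = {$}.
For U → y z d: FIRST(y z d) = {y}, so it goes in M[U, t] for t ∈ {y}.
For U → Q d x: FIRST(Q d x) = {d, x, z}, so it goes in M[U, t] for t ∈ {d, x, z}.
For U → epsilon: FIRST(epsilon) = {epsilon}, so it goes in M[U, t] for t ∈ {}; since epsilon ∈ FIRST, also for every t ∈ FOLLOW(U) = {$}.

U → epsilon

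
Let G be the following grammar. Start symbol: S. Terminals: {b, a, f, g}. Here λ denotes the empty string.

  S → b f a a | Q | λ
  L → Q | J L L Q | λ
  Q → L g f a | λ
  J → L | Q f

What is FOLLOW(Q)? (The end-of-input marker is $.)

FIRST(S): from S→b f a a we get {b}; from S→Q we get {λ, f, g}; from S→λ we get {λ}. So FIRST(S) = {λ, b, f, g}.
FIRST(L): from L→Q we get {λ, f, g}; from L→J L L Q we get {λ, f, g}; from L→λ we get {λ}. So FIRST(L) = {λ, f, g}.
FIRST(Q): from Q→L g f a we get {f, g}; from Q→λ we get {λ}. So FIRST(Q) = {λ, f, g}.
FIRST(J): from J→L we get {λ, f, g}; from J→Q f we get {f, g}. So FIRST(J) = {λ, f, g}.
FOLLOW(S) includes $ since S is the start symbol.
FOLLOW(S): S appears on no right-hand side. Thus FOLLOW(S) = {$}.
FOLLOW(L): in L→J L L Q (occurrence 1), L is followed by L Q with FIRST {λ, f, g}; in L→J L L Q (occurrence 1), the suffix after L is nullable (adds nothing new); in L→J L L Q (occurrence 2), L is followed by Q with FIRST {λ, f, g}; in L→J L L Q (occurrence 2), the suffix after L is nullable (adds nothing new); in Q→L g f a, L is followed by g f a with FIRST {g}; in J→L, the suffix after L is empty, so FOLLOW(L) ⊇ FOLLOW(J) = {f, g}. Thus FOLLOW(L) = {f, g}.
FOLLOW(Q): in S→Q, the suffix after Q is empty, so FOLLOW(Q) ⊇ FOLLOW(S) = {$}; in L→Q, the suffix after Q is empty, so FOLLOW(Q) ⊇ FOLLOW(L) = {f, g}; in L→J L L Q, the suffix after Q is empty, so FOLLOW(Q) ⊇ FOLLOW(L) = {f, g}; in J→Q f, Q is followed by f with FIRST {f}. Thus FOLLOW(Q) = {$, f, g}.
FOLLOW(J): in L→J L L Q, J is followed by L L Q with FIRST {λ, f, g}; in L→J L L Q, the suffix after J is nullable, so FOLLOW(J) ⊇ FOLLOW(L) = {f, g}. Thus FOLLOW(J) = {f, g}.

{$, f, g}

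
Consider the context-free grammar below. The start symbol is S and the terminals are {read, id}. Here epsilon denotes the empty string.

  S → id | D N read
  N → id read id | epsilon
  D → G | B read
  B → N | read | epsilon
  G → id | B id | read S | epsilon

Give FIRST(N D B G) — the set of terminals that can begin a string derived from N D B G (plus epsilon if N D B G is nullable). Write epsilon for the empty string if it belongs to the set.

{epsilon, id, read}

FIRST(N) = {epsilon, id}
FIRST(B) = {epsilon, id, read}  (via N)
FIRST(G) = {epsilon, id, read}  (via B id)
FIRST(D) = {epsilon, id, read}  (via G, B read)
FIRST(S) = {id, read}  (via D N read)
FIRST(N D B G): take FIRST of each symbol in turn, carrying on past any symbol whose FIRST contains epsilon; result {epsilon, id, read}.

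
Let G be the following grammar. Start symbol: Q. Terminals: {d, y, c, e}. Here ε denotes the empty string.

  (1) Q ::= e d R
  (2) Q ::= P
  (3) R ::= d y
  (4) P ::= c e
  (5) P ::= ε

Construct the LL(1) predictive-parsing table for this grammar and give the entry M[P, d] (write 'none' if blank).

FIRST(R) = {d}
FIRST(P) = {ε, c}
FIRST(Q) = {ε, c, e}  (via P)
FOLLOW(Q) includes $ since Q is the start symbol.
FOLLOW(Q): Q appears on no right-hand side. Thus FOLLOW(Q) = {$}.
FOLLOW(P): in Q::=P, the suffix after P is empty, so FOLLOW(P) ⊇ FOLLOW(Q) = {$}. Thus FOLLOW(P) = {$}.
For P ::= c e: FIRST(c e) = {c}, so it goes in M[P, t] for t ∈ {c}.
For P ::= ε: FIRST(ε) = {ε}, so it goes in M[P, t] for t ∈ {}; since ε ∈ FIRST, also for every t ∈ FOLLOW(P) = {$}.
None of these place a production in M[P, d].

none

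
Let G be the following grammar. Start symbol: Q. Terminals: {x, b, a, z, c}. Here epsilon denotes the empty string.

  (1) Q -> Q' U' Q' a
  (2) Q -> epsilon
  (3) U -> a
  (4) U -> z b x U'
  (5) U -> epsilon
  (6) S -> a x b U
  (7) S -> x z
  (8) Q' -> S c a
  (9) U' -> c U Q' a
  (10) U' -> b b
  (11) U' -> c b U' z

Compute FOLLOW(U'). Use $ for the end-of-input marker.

FIRST(U) = {epsilon, a, z}
FIRST(S) = {a, x}
FIRST(U') = {b, c}
FIRST(Q') = {a, x}  (via S c a)
FIRST(Q) = {epsilon, a, x}  (via Q' U' Q' a)
FOLLOW(Q) includes $ since Q is the start symbol.
FOLLOW(Q): Q appears on no right-hand side. Thus FOLLOW(Q) = {$}.
FOLLOW(S): in Q'->S c a, S is followed by c a with FIRST {c}. Thus FOLLOW(S) = {c}.
FOLLOW(U): in S->a x b U, the suffix after U is empty, so FOLLOW(U) ⊇ FOLLOW(S) = {c}; in U'->c U Q' a, U is followed by Q' a with FIRST {a, x}. Thus FOLLOW(U) = {a, c, x}.
FOLLOW(Q'): in Q->Q' U' Q' a (occurrence 1), Q' is followed by U' Q' a with FIRST {b, c}; in Q->Q' U' Q' a (occurrence 2), Q' is followed by a with FIRST {a}; in U'->c U Q' a, Q' is followed by a with FIRST {a}. Thus FOLLOW(Q') = {a, b, c}.
FOLLOW(U'): in Q->Q' U' Q' a, U' is followed by Q' a with FIRST {a, x}; in U->z b x U', the suffix after U' is empty, so FOLLOW(U') ⊇ FOLLOW(U) = {a, c, x}; in U'->c b U' z, U' is followed by z with FIRST {z}. Thus FOLLOW(U') = {a, c, x, z}.

{a, c, x, z}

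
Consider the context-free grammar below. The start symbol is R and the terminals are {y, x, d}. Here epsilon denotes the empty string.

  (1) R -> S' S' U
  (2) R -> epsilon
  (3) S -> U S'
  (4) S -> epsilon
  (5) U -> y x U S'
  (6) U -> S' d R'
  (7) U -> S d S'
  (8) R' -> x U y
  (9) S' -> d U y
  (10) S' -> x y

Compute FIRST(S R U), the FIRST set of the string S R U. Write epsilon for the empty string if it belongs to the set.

FIRST(R') = {x}
FIRST(S') = {d, x}
FIRST(R) = {epsilon, d, x}  (via S' S' U)
FIRST(S) = {epsilon, d, x, y}  (via U S')
FIRST(U) = {d, x, y}  (via S' d R', S d S')
FIRST(S R U): take FIRST of each symbol in turn, carrying on past any symbol whose FIRST contains epsilon; result {d, x, y}.

{d, x, y}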